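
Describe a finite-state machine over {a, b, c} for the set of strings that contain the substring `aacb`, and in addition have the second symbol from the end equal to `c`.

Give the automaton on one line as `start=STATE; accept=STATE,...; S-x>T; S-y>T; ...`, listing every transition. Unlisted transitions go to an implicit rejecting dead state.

Build one automaton per condition and run them in lockstep. One (5 states) tracks whether and how much of `aacb` has been seen; the other (13 states) tracks the last 2 symbols read. Each combined state is a pair, one component from each; accept when both components accept.
With 23 states:
          a    b    c  
>  q0     q1   q2   q3 
   q1     q4   q5   q6 
   q2     q7   q8   q9 
   q3    q10  q11  q12 
   q4     q4   q5  q13 
   q5     q7   q8   q9 
   q6    q10  q11  q12 
   q7     q4   q5   q6 
   q8     q7   q8   q9 
   q9    q10  q11  q12 
   q10    q4   q5   q6 
   q11    q7   q8   q9 
   q12   q10  q11  q12 
   q13   q10  q14  q12 
 * q14   q15  q16  q17 
   q15   q18  q19  q20 
   q16   q15  q16  q17 
   q17   q21  q14  q22 
   q18   q18  q19  q20 
   q19   q15  q16  q17 
   q20   q21  q14  q22 
 * q21   q18  q19  q20 
 * q22   q21  q14  q22 
(> = start, * = accepting)

start=q0; accept=q14,q21,q22; q0-a>q1; q0-b>q2; q0-c>q3; q1-a>q4; q1-b>q5; q1-c>q6; q2-a>q7; q2-b>q8; q2-c>q9; q3-a>q10; q3-b>q11; q3-c>q12; q4-a>q4; q4-b>q5; q4-c>q13; q5-a>q7; q5-b>q8; q5-c>q9; q6-a>q10; q6-b>q11; q6-c>q12; q7-a>q4; q7-b>q5; q7-c>q6; q8-a>q7; q8-b>q8; q8-c>q9; q9-a>q10; q9-b>q11; q9-c>q12; q10-a>q4; q10-b>q5; q10-c>q6; q11-a>q7; q11-b>q8; q11-c>q9; q12-a>q10; q12-b>q11; q12-c>q12; q13-a>q10; q13-b>q14; q13-c>q12; q14-a>q15; q14-b>q16; q14-c>q17; q15-a>q18; q15-b>q19; q15-c>q20; q16-a>q15; q16-b>q16; q16-c>q17; q17-a>q21; q17-b>q14; q17-c>q22; q18-a>q18; q18-b>q19; q18-c>q20; q19-a>q15; q19-b>q16; q19-c>q17; q20-a>q21; q20-b>q14; q20-c>q22; q21-a>q18; q21-b>q19; q21-c>q20; q22-a>q21; q22-b>q14; q22-c>q22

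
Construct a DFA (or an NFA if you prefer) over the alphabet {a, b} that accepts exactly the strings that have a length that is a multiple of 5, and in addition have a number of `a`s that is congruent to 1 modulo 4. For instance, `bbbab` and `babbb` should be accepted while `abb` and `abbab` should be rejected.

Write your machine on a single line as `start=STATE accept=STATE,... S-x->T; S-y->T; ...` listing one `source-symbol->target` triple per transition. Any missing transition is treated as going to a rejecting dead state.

start=S0; accept=S14; S0-a->S1; S0-b->S2; S1-a->S3; S1-b->S4; S2-a->S4; S2-b->S5; S3-a->S6; S3-b->S7; S4-a->S7; S4-b->S8; S5-a->S8; S5-b->S9; S6-a->S10; S6-b->S11; S7-a->S11; S7-b->S12; S8-a->S12; S8-b->S13; S9-a->S13; S9-b->S10; S10-a->S14; S10-b->S0; S11-a->S0; S11-b->S15; S12-a->S15; S12-b->S16; S13-a->S16; S13-b->S14; S14-a->S17; S14-b->S1; S15-a->S2; S15-b->S18; S16-a->S18; S16-b->S17; S17-a->S19; S17-b->S3; S18-a->S5; S18-b->S19; S19-a->S9; S19-b->S6

Build one automaton per condition and run them in lockstep. One (5 states) tracks the input length modulo 5; the other (4 states) tracks the count of `a`s modulo 4. Each combined state is a pair, one component from each; accept when both components accept.
A 20-state machine:
          a    b  
>  S0     S1   S2 
   S1     S3   S4 
   S2     S4   S5 
   S3     S6   S7 
   S4     S7   S8 
   S5     S8   S9 
   S6    S10  S11 
   S7    S11  S12 
   S8    S12  S13 
   S9    S13  S10 
   S10   S14   S0 
   S11    S0  S15 
   S12   S15  S16 
   S13   S16  S14 
 * S14   S17   S1 
   S15    S2  S18 
   S16   S18  S17 
   S17   S19   S3 
   S18    S5  S19 
   S19    S9   S6 
(> = start, * = accepting)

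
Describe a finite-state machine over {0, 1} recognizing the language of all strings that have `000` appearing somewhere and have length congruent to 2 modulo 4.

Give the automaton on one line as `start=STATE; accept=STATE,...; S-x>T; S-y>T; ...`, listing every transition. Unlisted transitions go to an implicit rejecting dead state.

start=q0; accept=q15; q0-0>q1; q0-1>q2; q1-0>q3; q1-1>q4; q2-0>q5; q2-1>q4; q3-0>q6; q3-1>q7; q4-0>q8; q4-1>q7; q5-0>q9; q5-1>q7; q6-0>q10; q6-1>q10; q7-0>q11; q7-1>q0; q8-0>q12; q8-1>q0; q9-0>q10; q9-1>q0; q10-0>q13; q10-1>q13; q11-0>q14; q11-1>q2; q12-0>q13; q12-1>q2; q13-0>q15; q13-1>q15; q14-0>q15; q14-1>q4; q15-0>q6; q15-1>q6

Handle the two conditions separately and then intersect. The first has 4 states tracking whether and how much of `000` has been seen; the second has 4 states tracking the input length modulo 4. A product state is a pair (one from each), accepting exactly when both do.
A 16-state machine:
          0    1  
>  q0     q1   q2 
   q1     q3   q4 
   q2     q5   q4 
   q3     q6   q7 
   q4     q8   q7 
   q5     q9   q7 
   q6    q10  q10 
   q7    q11   q0 
   q8    q12   q0 
   q9    q10   q0 
   q10   q13  q13 
   q11   q14   q2 
   q12   q13   q2 
   q13   q15  q15 
   q14   q15   q4 
 * q15    q6   q6 
(> = start, * = accepting)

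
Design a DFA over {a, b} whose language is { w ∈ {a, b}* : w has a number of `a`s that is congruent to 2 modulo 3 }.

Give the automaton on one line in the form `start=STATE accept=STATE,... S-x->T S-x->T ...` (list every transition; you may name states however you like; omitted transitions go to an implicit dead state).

start=s0 accept=s2 s0-a->s1 s0-b->s0 s1-a->s2 s1-b->s1 s2-a->s0 s2-b->s2

The only thing that matters is how many `a`s have appeared, reduced mod 3. Use one state per residue: s0 for 0, …, s2 for 2. Reading `a` moves to the next residue; anything else stays put. s2 is accepting.
3 states suffice.
        a   b  
>  s0   s1  s0 
   s1   s2  s1 
 * s2   s0  s2 
(> = start, * = accepting)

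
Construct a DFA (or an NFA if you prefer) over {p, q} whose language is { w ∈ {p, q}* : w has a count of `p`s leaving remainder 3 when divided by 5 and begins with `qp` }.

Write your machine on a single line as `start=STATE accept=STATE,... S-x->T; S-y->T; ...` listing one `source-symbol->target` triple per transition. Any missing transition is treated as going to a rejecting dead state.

start=s0; accept=s5; s0-p->s1; s0-q->s2; s1-p->s1; s1-q->s1; s2-p->s3; s2-q->s1; s3-p->s4; s3-q->s3; s4-p->s5; s4-q->s4; s5-p->s6; s5-q->s5; s6-p->s7; s6-q->s6; s7-p->s3; s7-q->s7

Run two small machines in parallel and take their product. One (5 states) tracks the count of `p`s modulo 5; the other (4 states) tracks whether the input so far still matches the prefix `qp`. Each combined state is a pair, one component from each; accept when both components accept. After merging equivalent states the machine shrinks.
8 states suffice.
        p   q  
>  s0   s1  s2 
   s1   s1  s1 
   s2   s3  s1 
   s3   s4  s3 
   s4   s5  s4 
 * s5   s6  s5 
   s6   s7  s6 
   s7   s3  s7 
(> = start, * = accepting)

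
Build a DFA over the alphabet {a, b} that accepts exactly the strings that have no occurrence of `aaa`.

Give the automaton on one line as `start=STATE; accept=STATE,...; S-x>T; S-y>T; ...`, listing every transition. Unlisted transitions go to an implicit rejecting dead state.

This is the complement of 'contains `aaa`'. Use the same substring-matching states — q0 through q3 holding how much of `aaa` has just been matched — but flip the accepting set: everything except the trap q3 accepts.
A 4-state machine:
        a   b  
>* q0   q1  q0 
 * q1   q2  q0 
 * q2   q3  q0 
   q3   q3  q3 
(> = start, * = accepting)

start=q0; accept=q0,q1,q2; q0-a>q1; q0-b>q0; q1-a>q2; q1-b>q0; q2-a>q3; q2-b>q0; q3-a>q3; q3-b>q3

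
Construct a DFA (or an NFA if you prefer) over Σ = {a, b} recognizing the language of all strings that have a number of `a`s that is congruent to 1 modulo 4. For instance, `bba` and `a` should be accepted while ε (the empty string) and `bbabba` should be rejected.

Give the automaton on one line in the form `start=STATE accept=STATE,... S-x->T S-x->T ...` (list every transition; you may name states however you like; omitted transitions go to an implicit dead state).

The only thing that matters is how many `a`s have appeared, reduced mod 4. Use one state per residue: S0 for 0, …, S3 for 3. Reading `a` moves to the next residue; anything else stays put. S1 is accepting.
        a   b  
>  S0   S1  S0 
 * S1   S2  S1 
   S2   S3  S2 
   S3   S0  S3 
(> = start, * = accepting)

start=S0 accept=S1 S0-a->S1 S0-b->S0 S1-a->S2 S1-b->S1 S2-a->S3 S2-b->S2 S3-a->S0 S3-b->S3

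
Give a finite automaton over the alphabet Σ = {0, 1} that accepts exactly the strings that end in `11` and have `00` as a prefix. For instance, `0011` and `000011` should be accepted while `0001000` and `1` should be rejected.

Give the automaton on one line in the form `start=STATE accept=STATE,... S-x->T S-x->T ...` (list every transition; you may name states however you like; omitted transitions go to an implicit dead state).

Run two small machines in parallel and take their product. One (3 states) tracks how much of the suffix `11` has currently been matched; the other (4 states) tracks whether the input so far still matches the prefix `00`. Each combined state is a pair, one component from each; accept when both components accept.
With 8 states:
        0   1  
>  q0   q1  q2 
   q1   q3  q2 
   q2   q4  q5 
   q3   q3  q6 
   q4   q4  q2 
   q5   q4  q5 
   q6   q3  q7 
 * q7   q3  q7 
(> = start, * = accepting)

start=q0 accept=q7 q0-0->q1 q0-1->q2 q1-0->q3 q1-1->q2 q2-0->q4 q2-1->q5 q3-0->q3 q3-1->q6 q4-0->q4 q4-1->q2 q5-0->q4 q5-1->q5 q6-0->q3 q6-1->q7 q7-0->q3 q7-1->q7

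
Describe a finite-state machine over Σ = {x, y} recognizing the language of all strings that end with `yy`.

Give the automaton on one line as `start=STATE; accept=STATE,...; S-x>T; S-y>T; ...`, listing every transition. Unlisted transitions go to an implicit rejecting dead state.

Let each state record the length of the longest suffix of the input read so far that is also a prefix of `yy`. q1 means the last symbol is `y`; q2 means the last 2 symbols are `yy`. Accept only at q2, where the string currently ends in `yy`.
3 states suffice.
        x   y  
>  q0   q0  q1 
   q1   q0  q2 
 * q2   q0  q2 
(> = start, * = accepting)

start=q0; accept=q2; q0-x>q0; q0-y>q1; q1-x>q0; q1-y>q2; q2-x>q0; q2-y>q2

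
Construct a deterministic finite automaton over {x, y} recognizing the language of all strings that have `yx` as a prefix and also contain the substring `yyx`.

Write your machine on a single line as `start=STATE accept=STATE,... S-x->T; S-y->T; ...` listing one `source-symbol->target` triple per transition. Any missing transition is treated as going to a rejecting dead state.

start=q0; accept=q9; q0-x->q1; q0-y->q2; q1-x->q1; q1-y->q3; q2-x->q4; q2-y->q5; q3-x->q1; q3-y->q5; q4-x->q4; q4-y->q6; q5-x->q7; q5-y->q5; q6-x->q4; q6-y->q8; q7-x->q7; q7-y->q7; q8-x->q9; q8-y->q8; q9-x->q9; q9-y->q9

Run two small machines in parallel and take their product. The first has 4 states tracking whether the input so far still matches the prefix `yx`; the second has 4 states tracking whether and how much of `yyx` has been seen. A product state is a pair (one from each), accepting exactly when both do.
10 states suffice.
        x   y  
>  q0   q1  q2 
   q1   q1  q3 
   q2   q4  q5 
   q3   q1  q5 
   q4   q4  q6 
   q5   q7  q5 
   q6   q4  q8 
   q7   q7  q7 
   q8   q9  q8 
 * q9   q9  q9 
(> = start, * = accepting)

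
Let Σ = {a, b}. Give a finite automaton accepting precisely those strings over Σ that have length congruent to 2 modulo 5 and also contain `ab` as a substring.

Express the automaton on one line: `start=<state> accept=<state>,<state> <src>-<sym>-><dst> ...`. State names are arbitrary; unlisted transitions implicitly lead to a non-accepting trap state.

start=S0 accept=S4 S0-a->S1 S0-b->S2 S1-a->S3 S1-b->S4 S2-a->S3 S2-b->S5 S3-a->S6 S3-b->S7 S4-a->S7 S4-b->S7 S5-a->S6 S5-b->S8 S6-a->S9 S6-b->S10 S7-a->S10 S7-b->S10 S8-a->S9 S8-b->S11 S9-a->S12 S9-b->S13 S10-a->S13 S10-b->S13 S11-a->S12 S11-b->S0 S12-a->S1 S12-b->S14 S13-a->S14 S13-b->S14 S14-a->S4 S14-b->S4

Run two small machines in parallel and take their product. One (5 states) tracks the input length modulo 5; the other (3 states) tracks whether and how much of `ab` has been seen. Each combined state is a pair, one component from each; accept when both components accept.
A 15-state machine:
          a    b  
>  S0     S1   S2 
   S1     S3   S4 
   S2     S3   S5 
   S3     S6   S7 
 * S4     S7   S7 
   S5     S6   S8 
   S6     S9  S10 
   S7    S10  S10 
   S8     S9  S11 
   S9    S12  S13 
   S10   S13  S13 
   S11   S12   S0 
   S12    S1  S14 
   S13   S14  S14 
   S14    S4   S4 
(> = start, * = accepting)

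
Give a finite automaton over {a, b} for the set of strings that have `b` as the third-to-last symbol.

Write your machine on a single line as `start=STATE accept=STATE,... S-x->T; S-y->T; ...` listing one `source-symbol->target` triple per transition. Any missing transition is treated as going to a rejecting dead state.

start=q0; accept=q11,q12,q13,q14; q0-a->q1; q0-b->q2; q1-a->q3; q1-b->q4; q2-a->q5; q2-b->q6; q3-a->q7; q3-b->q8; q4-a->q9; q4-b->q10; q5-a->q11; q5-b->q12; q6-a->q13; q6-b->q14; q7-a->q7; q7-b->q8; q8-a->q9; q8-b->q10; q9-a->q11; q9-b->q12; q10-a->q13; q10-b->q14; q11-a->q7; q11-b->q8; q12-a->q9; q12-b->q10; q13-a->q11; q13-b->q12; q14-a->q13; q14-b->q14

Because acceptance depends on a position counted from the end, the machine has to buffer the most recent 3 symbols. Make each state the string of the last up-to-3 symbols read; on input `x` shift the window left and append `x`. Accept when the buffered window has length 3 and begins with `b`.
          a    b  
>  q0     q1   q2 
   q1     q3   q4 
   q2     q5   q6 
   q3     q7   q8 
   q4     q9  q10 
   q5    q11  q12 
   q6    q13  q14 
   q7     q7   q8 
   q8     q9  q10 
   q9    q11  q12 
   q10   q13  q14 
 * q11    q7   q8 
 * q12    q9  q10 
 * q13   q11  q12 
 * q14   q13  q14 
(> = start, * = accepting)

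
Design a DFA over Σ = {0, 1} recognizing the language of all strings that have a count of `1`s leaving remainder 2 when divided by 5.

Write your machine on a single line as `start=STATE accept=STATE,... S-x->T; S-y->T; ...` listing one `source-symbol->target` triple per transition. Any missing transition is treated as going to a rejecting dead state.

start=s0; accept=s2; s0-0->s0; s0-1->s1; s1-0->s1; s1-1->s2; s2-0->s2; s2-1->s3; s3-0->s3; s3-1->s4; s4-0->s4; s4-1->s0

The only thing that matters is how many `1`s have appeared, reduced mod 5. Use one state per residue: s0 for 0, …, s4 for 4. Reading `1` moves to the next residue; anything else stays put. s2 is accepting.
With 5 states:
        0   1  
>  s0   s0  s1 
   s1   s1  s2 
 * s2   s2  s3 
   s3   s3  s4 
   s4   s4  s0 
(> = start, * = accepting)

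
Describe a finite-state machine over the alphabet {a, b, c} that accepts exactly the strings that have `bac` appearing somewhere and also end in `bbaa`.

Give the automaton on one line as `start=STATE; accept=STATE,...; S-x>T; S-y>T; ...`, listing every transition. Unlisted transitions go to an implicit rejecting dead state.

Build one automaton per condition and run them in lockstep. One (4 states) tracks whether and how much of `bac` has been seen; the other (5 states) tracks how much of the suffix `bbaa` has currently been matched. Each combined state is a pair, one component from each; accept when both components accept.
An 11-state machine:
          a    b    c  
>  q0     q0   q1   q0 
   q1     q2   q3   q0 
   q2     q0   q1   q4 
   q3     q5   q3   q0 
   q4     q4   q6   q4 
   q5     q7   q1   q4 
   q6     q4   q8   q4 
   q7     q0   q1   q0 
   q8     q9   q8   q4 
   q9    q10   q6   q4 
 * q10    q4   q6   q4 
(> = start, * = accepting)

start=q0; accept=q10; q0-a>q0; q0-b>q1; q0-c>q0; q1-a>q2; q1-b>q3; q1-c>q0; q2-a>q0; q2-b>q1; q2-c>q4; q3-a>q5; q3-b>q3; q3-c>q0; q4-a>q4; q4-b>q6; q4-c>q4; q5-a>q7; q5-b>q1; q5-c>q4; q6-a>q4; q6-b>q8; q6-c>q4; q7-a>q0; q7-b>q1; q7-c>q0; q8-a>q9; q8-b>q8; q8-c>q4; q9-a>q10; q9-b>q6; q9-c>q4; q10-a>q4; q10-b>q6; q10-c>q4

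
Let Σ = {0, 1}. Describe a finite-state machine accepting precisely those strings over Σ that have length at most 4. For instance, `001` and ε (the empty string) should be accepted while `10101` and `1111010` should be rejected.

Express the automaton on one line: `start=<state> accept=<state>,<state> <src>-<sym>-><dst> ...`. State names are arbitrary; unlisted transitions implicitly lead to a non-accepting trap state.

start=q0 accept=q0,q1,q2,q3,q4 q0-0->q1 q0-1->q1 q1-0->q2 q1-1->q2 q2-0->q3 q2-1->q3 q3-0->q4 q3-1->q4 q4-0->q5 q4-1->q5 q5-0->q5 q5-1->q5

Count input length up to 5: every symbol moves from q0 toward q5, which means 'more than 4' and absorbs. Accept from {q0, q1, q2, q3, q4}.
6 states suffice.
        0   1  
>* q0   q1  q1 
 * q1   q2  q2 
 * q2   q3  q3 
 * q3   q4  q4 
 * q4   q5  q5 
   q5   q5  q5 
(> = start, * = accepting)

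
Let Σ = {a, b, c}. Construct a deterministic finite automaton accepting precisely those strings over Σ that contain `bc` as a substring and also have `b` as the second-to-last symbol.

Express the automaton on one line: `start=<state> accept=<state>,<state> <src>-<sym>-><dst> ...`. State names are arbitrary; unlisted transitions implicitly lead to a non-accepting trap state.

Run two small machines in parallel and take their product. The first has 3 states tracking whether and how much of `bc` has been seen; the second has 13 states tracking the last 2 symbols read. A product state is a pair (one from each), accepting exactly when both do. After merging equivalent states the machine shrinks.
With 6 states:
        a   b   c  
>  q0   q0  q1  q0 
   q1   q0  q1  q2 
 * q2   q3  q4  q3 
   q3   q3  q4  q3 
   q4   q2  q5  q2 
 * q5   q2  q5  q2 
(> = start, * = accepting)

start=q0 accept=q2,q5 q0-a->q0 q0-b->q1 q0-c->q0 q1-a->q0 q1-b->q1 q1-c->q2 q2-a->q3 q2-b->q4 q2-c->q3 q3-a->q3 q3-b->q4 q3-c->q3 q4-a->q2 q4-b->q5 q4-c->q2 q5-a->q2 q5-b->q5 q5-c->q2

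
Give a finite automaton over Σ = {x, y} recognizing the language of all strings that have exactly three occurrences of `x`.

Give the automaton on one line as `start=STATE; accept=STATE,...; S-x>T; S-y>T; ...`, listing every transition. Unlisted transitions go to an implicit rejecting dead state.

start=s0; accept=s3; s0-x>s1; s0-y>s0; s1-x>s2; s1-y>s1; s2-x>s3; s2-y>s2; s3-x>s4; s3-y>s3; s4-x>s4; s4-y>s4

Only the number of `x`s matters, and only up to 4. Make a chain s0 → s1 → s2 → s3 → s4 advanced by each `x` (with s4 absorbing); every other symbol self-loops. The accepting set is {s3}.
With 5 states:
        x   y  
>  s0   s1  s0 
   s1   s2  s1 
   s2   s3  s2 
 * s3   s4  s3 
   s4   s4  s4 
(> = start, * = accepting)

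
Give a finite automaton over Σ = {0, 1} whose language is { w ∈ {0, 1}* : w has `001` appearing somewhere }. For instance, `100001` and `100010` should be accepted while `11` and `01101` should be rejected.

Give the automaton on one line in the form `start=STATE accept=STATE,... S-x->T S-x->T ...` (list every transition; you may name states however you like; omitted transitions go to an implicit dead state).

start=A accept=D A-0->B A-1->A B-0->C B-1->A C-0->C C-1->D D-0->D D-1->D

Track how much of `001` has been matched so far: state A is no progress, D is the absorbing accept state reached once `001` has occurred. Intermediate states record partial matches; on a mismatch, fall back to the longest reusable overlap.
       0  1 
>  A   B  A 
   B   C  A 
   C   C  D 
 * D   D  D 
(> = start, * = accepting)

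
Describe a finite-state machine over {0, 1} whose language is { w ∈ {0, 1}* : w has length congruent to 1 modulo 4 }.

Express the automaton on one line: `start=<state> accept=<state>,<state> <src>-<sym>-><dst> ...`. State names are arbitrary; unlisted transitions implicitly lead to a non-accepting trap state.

Only the length mod 4 matters, so use a 4-cycle: from any state, every input symbol moves to the next state, wrapping S3 back to S0. Mark S1 accepting.
4 states suffice.
        0   1  
>  S0   S1  S1 
 * S1   S2  S2 
   S2   S3  S3 
   S3   S0  S0 
(> = start, * = accepting)

start=S0 accept=S1 S0-0->S1 S0-1->S1 S1-0->S2 S1-1->S2 S2-0->S3 S2-1->S3 S3-0->S0 S3-1->S0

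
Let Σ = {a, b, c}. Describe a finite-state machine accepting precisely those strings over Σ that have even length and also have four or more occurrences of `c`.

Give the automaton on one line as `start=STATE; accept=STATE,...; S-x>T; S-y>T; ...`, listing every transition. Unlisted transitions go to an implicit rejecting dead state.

start=q0; accept=q8; q0-a>q1; q0-b>q1; q0-c>q2; q1-a>q0; q1-b>q0; q1-c>q3; q2-a>q3; q2-b>q3; q2-c>q4; q3-a>q2; q3-b>q2; q3-c>q5; q4-a>q5; q4-b>q5; q4-c>q6; q5-a>q4; q5-b>q4; q5-c>q7; q6-a>q7; q6-b>q7; q6-c>q8; q7-a>q6; q7-b>q6; q7-c>q9; q8-a>q9; q8-b>q9; q8-c>q9; q9-a>q8; q9-b>q8; q9-c>q8

Build one automaton per condition and run them in lockstep. The first has 2 states tracking the input length modulo 2; the second has 6 states tracking the count of `c`s, saturating at 5. A product state is a pair (one from each), accepting exactly when both do. After merging equivalent states the machine shrinks.
        a   b   c  
>  q0   q1  q1  q2 
   q1   q0  q0  q3 
   q2   q3  q3  q4 
   q3   q2  q2  q5 
   q4   q5  q5  q6 
   q5   q4  q4  q7 
   q6   q7  q7  q8 
   q7   q6  q6  q9 
 * q8   q9  q9  q9 
   q9   q8  q8  q8 
(> = start, * = accepting)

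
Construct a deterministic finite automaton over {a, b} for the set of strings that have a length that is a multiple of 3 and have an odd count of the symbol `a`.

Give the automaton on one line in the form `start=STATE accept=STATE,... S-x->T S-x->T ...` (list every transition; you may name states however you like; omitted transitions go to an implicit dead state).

Run two small machines in parallel and take their product. The first has 3 states tracking the input length modulo 3; the second has 2 states tracking the count of `a`s modulo 2. A product state is a pair (one from each), accepting exactly when both do.
6 states suffice.
        a   b  
>  S0   S1  S2 
   S1   S3  S4 
   S2   S4  S3 
   S3   S5  S0 
   S4   S0  S5 
 * S5   S2  S1 
(> = start, * = accepting)

start=S0 accept=S5 S0-a->S1 S0-b->S2 S1-a->S3 S1-b->S4 S2-a->S4 S2-b->S3 S3-a->S5 S3-b->S0 S4-a->S0 S4-b->S5 S5-a->S2 S5-b->S1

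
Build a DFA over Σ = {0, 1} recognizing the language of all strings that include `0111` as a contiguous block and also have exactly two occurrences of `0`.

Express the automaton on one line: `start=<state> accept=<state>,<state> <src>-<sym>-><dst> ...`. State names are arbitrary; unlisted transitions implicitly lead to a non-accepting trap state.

Handle the two conditions separately and then intersect. One (5 states) tracks whether and how much of `0111` has been seen; the other (4 states) tracks the count of `0`s, saturating at 3. Each combined state is a pair, one component from each; accept when both components accept. After merging equivalent states the machine shrinks.
With 10 states:
       0  1 
>  A   B  A 
   B   C  D 
   C   E  F 
   D   C  G 
   E   E  E 
   F   E  H 
   G   C  I 
   H   E  J 
   I   J  I 
 * J   E  J 
(> = start, * = accepting)

start=A accept=J A-0->B A-1->A B-0->C B-1->D C-0->E C-1->F D-0->C D-1->G E-0->E E-1->E F-0->E F-1->H G-0->C G-1->I H-0->E H-1->J I-0->J I-1->I J-0->E J-1->J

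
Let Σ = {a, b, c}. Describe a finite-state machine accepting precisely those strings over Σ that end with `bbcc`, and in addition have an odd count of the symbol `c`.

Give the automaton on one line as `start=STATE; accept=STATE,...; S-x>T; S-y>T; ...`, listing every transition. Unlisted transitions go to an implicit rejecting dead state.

start=s0; accept=s9; s0-a>s0; s0-b>s1; s0-c>s2; s1-a>s0; s1-b>s3; s1-c>s2; s2-a>s2; s2-b>s4; s2-c>s0; s3-a>s0; s3-b>s3; s3-c>s5; s4-a>s2; s4-b>s6; s4-c>s0; s5-a>s2; s5-b>s4; s5-c>s7; s6-a>s2; s6-b>s6; s6-c>s8; s7-a>s0; s7-b>s1; s7-c>s2; s8-a>s0; s8-b>s1; s8-c>s9; s9-a>s2; s9-b>s4; s9-c>s0

Handle the two conditions separately and then intersect. One (5 states) tracks how much of the suffix `bbcc` has currently been matched; the other (2 states) tracks the count of `c`s modulo 2. Each combined state is a pair, one component from each; accept when both components accept.
A 10-state machine:
        a   b   c  
>  s0   s0  s1  s2 
   s1   s0  s3  s2 
   s2   s2  s4  s0 
   s3   s0  s3  s5 
   s4   s2  s6  s0 
   s5   s2  s4  s7 
   s6   s2  s6  s8 
   s7   s0  s1  s2 
   s8   s0  s1  s9 
 * s9   s2  s4  s0 
(> = start, * = accepting)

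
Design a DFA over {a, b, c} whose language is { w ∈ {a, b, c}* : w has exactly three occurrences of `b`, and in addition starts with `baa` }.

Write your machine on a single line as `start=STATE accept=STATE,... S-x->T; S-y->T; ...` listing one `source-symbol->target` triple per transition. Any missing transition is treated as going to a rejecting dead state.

start=S0; accept=S10; S0-a->S1; S0-b->S2; S0-c->S1; S1-a->S1; S1-b->S3; S1-c->S1; S2-a->S4; S2-b->S5; S2-c->S3; S3-a->S3; S3-b->S5; S3-c->S3; S4-a->S6; S4-b->S5; S4-c->S3; S5-a->S5; S5-b->S7; S5-c->S5; S6-a->S6; S6-b->S8; S6-c->S6; S7-a->S7; S7-b->S9; S7-c->S7; S8-a->S8; S8-b->S10; S8-c->S8; S9-a->S9; S9-b->S9; S9-c->S9; S10-a->S10; S10-b->S11; S10-c->S10; S11-a->S11; S11-b->S11; S11-c->S11

Handle the two conditions separately and then intersect. One (5 states) tracks the count of `b`s, saturating at 4; the other (5 states) tracks whether the input so far still matches the prefix `baa`. Each combined state is a pair, one component from each; accept when both components accept.
12 states suffice.
          a    b    c  
>  S0     S1   S2   S1 
   S1     S1   S3   S1 
   S2     S4   S5   S3 
   S3     S3   S5   S3 
   S4     S6   S5   S3 
   S5     S5   S7   S5 
   S6     S6   S8   S6 
   S7     S7   S9   S7 
   S8     S8  S10   S8 
   S9     S9   S9   S9 
 * S10   S10  S11  S10 
   S11   S11  S11  S11 
(> = start, * = accepting)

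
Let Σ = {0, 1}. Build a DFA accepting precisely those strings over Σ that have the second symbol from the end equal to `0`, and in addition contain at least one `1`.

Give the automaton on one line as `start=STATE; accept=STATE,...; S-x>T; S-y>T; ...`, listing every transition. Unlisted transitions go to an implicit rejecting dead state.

Build one automaton per condition and run them in lockstep. The first has 7 states tracking the last 2 symbols read; the second has 3 states tracking the count of `1`s, saturating at 2. A product state is a pair (one from each), accepting exactly when both do.
With 11 states:
          0    1  
>  S0     S1   S2 
   S1     S3   S4 
   S2     S5   S6 
   S3     S3   S4 
 * S4     S5   S6 
   S5     S7   S8 
   S6     S9   S6 
 * S7     S7   S8 
 * S8     S9   S6 
   S9    S10   S8 
 * S10   S10   S8 
(> = start, * = accepting)

start=S0; accept=S4,S7,S8,S10; S0-0>S1; S0-1>S2; S1-0>S3; S1-1>S4; S2-0>S5; S2-1>S6; S3-0>S3; S3-1>S4; S4-0>S5; S4-1>S6; S5-0>S7; S5-1>S8; S6-0>S9; S6-1>S6; S7-0>S7; S7-1>S8; S8-0>S9; S8-1>S6; S9-0>S10; S9-1>S8; S10-0>S10; S10-1>S8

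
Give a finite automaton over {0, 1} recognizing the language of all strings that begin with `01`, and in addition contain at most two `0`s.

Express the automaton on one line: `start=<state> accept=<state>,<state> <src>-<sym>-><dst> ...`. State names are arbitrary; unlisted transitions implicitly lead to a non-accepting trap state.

Build one automaton per condition and run them in lockstep. The first has 4 states tracking whether the input so far still matches the prefix `01`; the second has 4 states tracking the count of `0`s, saturating at 3. A product state is a pair (one from each), accepting exactly when both do. Equivalent product states are then merged.
5 states suffice.
        0   1  
>  q0   q1  q2 
   q1   q2  q3 
   q2   q2  q2 
 * q3   q4  q3 
 * q4   q2  q4 
(> = start, * = accepting)

start=q0 accept=q3,q4 q0-0->q1 q0-1->q2 q1-0->q2 q1-1->q3 q2-0->q2 q2-1->q2 q3-0->q4 q3-1->q3 q4-0->q2 q4-1->q4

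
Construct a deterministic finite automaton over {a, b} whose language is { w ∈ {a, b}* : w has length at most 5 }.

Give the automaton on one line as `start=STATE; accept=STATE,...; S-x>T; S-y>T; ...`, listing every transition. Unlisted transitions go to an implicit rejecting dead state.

start=q0; accept=q0,q1,q2,q3,q4,q5; q0-a>q1; q0-b>q1; q1-a>q2; q1-b>q2; q2-a>q3; q2-b>q3; q3-a>q4; q3-b>q4; q4-a>q5; q4-b>q5; q5-a>q6; q5-b>q6; q6-a>q6; q6-b>q6

We only need to distinguish lengths 0, 1, …, 5, and '>5'. Chain q0 → q1 → q2 → q3 → q4 → q5 → q6 on every symbol, with q6 looping. Accepting states: {q0, q1, q2, q3, q4, q5}.
7 states suffice.
        a   b  
>* q0   q1  q1 
 * q1   q2  q2 
 * q2   q3  q3 
 * q3   q4  q4 
 * q4   q5  q5 
 * q5   q6  q6 
   q6   q6  q6 
(> = start, * = accepting)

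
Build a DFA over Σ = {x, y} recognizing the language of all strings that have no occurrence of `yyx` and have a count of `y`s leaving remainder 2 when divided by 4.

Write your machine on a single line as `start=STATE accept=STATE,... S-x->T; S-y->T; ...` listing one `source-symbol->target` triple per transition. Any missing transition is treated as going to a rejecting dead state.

Run two small machines in parallel and take their product. The first has 4 states tracking partial matches of the forbidden pattern `yyx`; the second has 4 states tracking the count of `y`s modulo 4. A product state is a pair (one from each), accepting exactly when both do. Minimizing collapses redundant product states.
13 states suffice.
          x    y  
>  q0     q0   q1 
   q1     q2   q3 
   q2     q2   q4 
 * q3     q5   q6 
 * q4     q7   q6 
   q5     q5   q5 
   q6     q5   q8 
 * q7     q7   q9 
   q8     q5  q10 
   q9    q11   q8 
   q10    q5   q3 
   q11   q11  q12 
   q12    q0  q10 
(> = start, * = accepting)

start=q0; accept=q3,q4,q7; q0-x->q0; q0-y->q1; q1-x->q2; q1-y->q3; q2-x->q2; q2-y->q4; q3-x->q5; q3-y->q6; q4-x->q7; q4-y->q6; q5-x->q5; q5-y->q5; q6-x->q5; q6-y->q8; q7-x->q7; q7-y->q9; q8-x->q5; q8-y->q10; q9-x->q11; q9-y->q8; q10-x->q5; q10-y->q3; q11-x->q11; q11-y->q12; q12-x->q0; q12-y->q10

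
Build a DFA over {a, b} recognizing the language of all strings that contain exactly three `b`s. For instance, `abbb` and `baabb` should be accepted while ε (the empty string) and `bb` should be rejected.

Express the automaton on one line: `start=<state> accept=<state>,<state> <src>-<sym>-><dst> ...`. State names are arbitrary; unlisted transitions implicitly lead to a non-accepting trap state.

Only the number of `b`s matters, and only up to 4. Make a chain q0 → q1 → q2 → q3 → q4 advanced by each `b` (with q4 absorbing); every other symbol self-loops. The accepting set is {q3}.
        a   b  
>  q0   q0  q1 
   q1   q1  q2 
   q2   q2  q3 
 * q3   q3  q4 
   q4   q4  q4 
(> = start, * = accepting)

start=q0 accept=q3 q0-a->q0 q0-b->q1 q1-a->q1 q1-b->q2 q2-a->q2 q2-b->q3 q3-a->q3 q3-b->q4 q4-a->q4 q4-b->q4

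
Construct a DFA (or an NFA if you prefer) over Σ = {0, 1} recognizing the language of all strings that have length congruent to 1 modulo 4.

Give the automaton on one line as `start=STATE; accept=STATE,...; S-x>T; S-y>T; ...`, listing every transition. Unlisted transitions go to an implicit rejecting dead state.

Count input length modulo 4: every symbol advances one step around the cycle s0 → s1 → s2 → s3 → s0. Accept at s1.
A 4-state machine:
        0   1  
>  s0   s1  s1 
 * s1   s2  s2 
   s2   s3  s3 
   s3   s0  s0 
(> = start, * = accepting)

start=s0; accept=s1; s0-0>s1; s0-1>s1; s1-0>s2; s1-1>s2; s2-0>s3; s2-1>s3; s3-0>s0; s3-1>s0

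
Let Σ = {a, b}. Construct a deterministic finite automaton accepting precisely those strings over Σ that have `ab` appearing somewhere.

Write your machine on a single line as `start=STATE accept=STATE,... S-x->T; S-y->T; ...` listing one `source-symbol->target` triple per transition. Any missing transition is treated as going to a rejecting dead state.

start=S0; accept=S2; S0-a->S1; S0-b->S0; S1-a->S1; S1-b->S2; S2-a->S2; S2-b->S2

Track how much of `ab` has been matched so far: state S0 is no progress, S2 is the absorbing accept state reached once `ab` has occurred. Intermediate states record partial matches; on a mismatch, fall back to the longest reusable overlap.
A 3-state machine:
        a   b  
>  S0   S1  S0 
   S1   S1  S2 
 * S2   S2  S2 
(> = start, * = accepting)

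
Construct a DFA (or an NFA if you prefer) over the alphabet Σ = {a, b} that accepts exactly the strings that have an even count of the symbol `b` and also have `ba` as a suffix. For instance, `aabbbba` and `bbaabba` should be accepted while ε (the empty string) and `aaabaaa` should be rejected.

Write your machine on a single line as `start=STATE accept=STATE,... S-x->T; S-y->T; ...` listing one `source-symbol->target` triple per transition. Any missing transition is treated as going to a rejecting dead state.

start=q0; accept=q3; q0-a->q0; q0-b->q1; q1-a->q1; q1-b->q2; q2-a->q3; q2-b->q1; q3-a->q0; q3-b->q1

Handle the two conditions separately and then intersect. One (2 states) tracks the count of `b`s modulo 2; the other (3 states) tracks how much of the suffix `ba` has currently been matched. Each combined state is a pair, one component from each; accept when both components accept. After merging equivalent states the machine shrinks.
        a   b  
>  q0   q0  q1 
   q1   q1  q2 
   q2   q3  q1 
 * q3   q0  q1 
(> = start, * = accepting)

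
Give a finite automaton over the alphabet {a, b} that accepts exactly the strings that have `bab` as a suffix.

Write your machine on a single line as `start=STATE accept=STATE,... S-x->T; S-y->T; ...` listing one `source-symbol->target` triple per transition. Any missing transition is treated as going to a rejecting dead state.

start=S0; accept=S3; S0-a->S0; S0-b->S1; S1-a->S2; S1-b->S1; S2-a->S0; S2-b->S3; S3-a->S2; S3-b->S1

Let each state record the length of the longest suffix of the input read so far that is also a prefix of `bab`. S1 means the last symbol is `b`; S2 means the last 2 symbols are `ba`; S3 means the last 3 symbols are `bab`. Accept only at S3, where the string currently ends in `bab`.
With 4 states:
        a   b  
>  S0   S0  S1 
   S1   S2  S1 
   S2   S0  S3 
 * S3   S2  S1 
(> = start, * = accepting)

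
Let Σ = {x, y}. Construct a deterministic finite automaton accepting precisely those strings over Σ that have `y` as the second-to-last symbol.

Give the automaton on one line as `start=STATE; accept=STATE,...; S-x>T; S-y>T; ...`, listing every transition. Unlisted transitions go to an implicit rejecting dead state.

Because acceptance depends on a position counted from the end, the machine has to buffer the most recent 2 symbols. Make each state the string of the last up-to-2 symbols read; on input `x` shift the window left and append `x`. Accept when the buffered window has length 2 and begins with `y`.
With 7 states:
        x   y  
>  s0   s1  s2 
   s1   s3  s4 
   s2   s5  s6 
   s3   s3  s4 
   s4   s5  s6 
 * s5   s3  s4 
 * s6   s5  s6 
(> = start, * = accepting)

start=s0; accept=s5,s6; s0-x>s1; s0-y>s2; s1-x>s3; s1-y>s4; s2-x>s5; s2-y>s6; s3-x>s3; s3-y>s4; s4-x>s5; s4-y>s6; s5-x>s3; s5-y>s4; s6-x>s5; s6-y>s6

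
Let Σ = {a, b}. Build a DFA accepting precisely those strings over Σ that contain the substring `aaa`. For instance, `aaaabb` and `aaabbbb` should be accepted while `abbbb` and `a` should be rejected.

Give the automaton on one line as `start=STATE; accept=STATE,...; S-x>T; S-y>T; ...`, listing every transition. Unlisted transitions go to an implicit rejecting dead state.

start=q0; accept=q3; q0-a>q1; q0-b>q0; q1-a>q2; q1-b>q0; q2-a>q3; q2-b>q0; q3-a>q3; q3-b>q3

States q0..q2 record the length of the longest prefix of `aaa` that matches the current input suffix. Reaching q3 means `aaa` has been seen, and we stay there forever. Accept from q3.
A 4-state machine:
        a   b  
>  q0   q1  q0 
   q1   q2  q0 
   q2   q3  q0 
 * q3   q3  q3 
(> = start, * = accepting)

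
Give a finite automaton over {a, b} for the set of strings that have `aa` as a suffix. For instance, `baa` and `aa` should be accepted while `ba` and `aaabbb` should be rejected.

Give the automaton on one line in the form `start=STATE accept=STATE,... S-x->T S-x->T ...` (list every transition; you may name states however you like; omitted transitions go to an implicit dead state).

start=S0 accept=S2 S0-a->S1 S0-b->S0 S1-a->S2 S1-b->S0 S2-a->S2 S2-b->S0

Let each state record the length of the longest suffix of the input read so far that is also a prefix of `aa`. S1 means the last symbol is `a`; S2 means the last 2 symbols are `aa`. Accept only at S2, where the string currently ends in `aa`.
With 3 states:
        a   b  
>  S0   S1  S0 
   S1   S2  S0 
 * S2   S2  S0 
(> = start, * = accepting)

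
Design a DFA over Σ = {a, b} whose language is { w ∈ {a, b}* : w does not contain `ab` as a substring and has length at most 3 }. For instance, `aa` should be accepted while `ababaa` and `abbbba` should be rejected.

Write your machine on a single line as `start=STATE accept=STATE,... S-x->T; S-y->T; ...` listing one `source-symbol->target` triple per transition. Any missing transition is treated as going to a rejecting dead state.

start=S0; accept=S0,S1,S2,S3,S5,S6; S0-a->S1; S0-b->S2; S1-a->S3; S1-b->S4; S2-a->S3; S2-b->S5; S3-a->S6; S3-b->S4; S4-a->S4; S4-b->S4; S5-a->S6; S5-b->S6; S6-a->S4; S6-b->S4

Run two small machines in parallel and take their product. The first has 3 states tracking partial matches of the forbidden pattern `ab`; the second has 5 states tracking the input length, saturating at 4. A product state is a pair (one from each), accepting exactly when both do. Equivalent product states are then merged.
        a   b  
>* S0   S1  S2 
 * S1   S3  S4 
 * S2   S3  S5 
 * S3   S6  S4 
   S4   S4  S4 
 * S5   S6  S6 
 * S6   S4  S4 
(> = start, * = accepting)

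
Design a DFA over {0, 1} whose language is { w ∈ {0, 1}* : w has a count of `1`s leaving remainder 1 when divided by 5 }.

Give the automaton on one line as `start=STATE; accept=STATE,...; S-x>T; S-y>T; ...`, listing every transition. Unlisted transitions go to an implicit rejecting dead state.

The only thing that matters is how many `1`s have appeared, reduced mod 5. Use one state per residue: q0 for 0, …, q4 for 4. Reading `1` moves to the next residue; anything else stays put. q1 is accepting.
        0   1  
>  q0   q0  q1 
 * q1   q1  q2 
   q2   q2  q3 
   q3   q3  q4 
   q4   q4  q0 
(> = start, * = accepting)

start=q0; accept=q1; q0-0>q0; q0-1>q1; q1-0>q1; q1-1>q2; q2-0>q2; q2-1>q3; q3-0>q3; q3-1>q4; q4-0>q4; q4-1>q0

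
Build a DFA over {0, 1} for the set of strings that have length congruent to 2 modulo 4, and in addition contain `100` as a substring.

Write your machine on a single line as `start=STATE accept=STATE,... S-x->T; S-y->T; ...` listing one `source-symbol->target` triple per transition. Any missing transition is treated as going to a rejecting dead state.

Build one automaton per condition and run them in lockstep. One (4 states) tracks the input length modulo 4; the other (4 states) tracks whether and how much of `100` has been seen. Each combined state is a pair, one component from each; accept when both components accept.
With 16 states:
          0    1  
>  s0     s1   s2 
   s1     s3   s4 
   s2     s5   s4 
   s3     s6   s7 
   s4     s8   s7 
   s5     s9   s7 
   s6     s0  s10 
   s7    s11  s10 
   s8    s12  s10 
   s9    s12  s12 
   s10   s13   s2 
   s11   s14   s2 
   s12   s14  s14 
   s13   s15   s4 
   s14   s15  s15 
 * s15    s9   s9 
(> = start, * = accepting)

start=s0; accept=s15; s0-0->s1; s0-1->s2; s1-0->s3; s1-1->s4; s2-0->s5; s2-1->s4; s3-0->s6; s3-1->s7; s4-0->s8; s4-1->s7; s5-0->s9; s5-1->s7; s6-0->s0; s6-1->s10; s7-0->s11; s7-1->s10; s8-0->s12; s8-1->s10; s9-0->s12; s9-1->s12; s10-0->s13; s10-1->s2; s11-0->s14; s11-1->s2; s12-0->s14; s12-1->s14; s13-0->s15; s13-1->s4; s14-0->s15; s14-1->s15; s15-0->s9; s15-1->s9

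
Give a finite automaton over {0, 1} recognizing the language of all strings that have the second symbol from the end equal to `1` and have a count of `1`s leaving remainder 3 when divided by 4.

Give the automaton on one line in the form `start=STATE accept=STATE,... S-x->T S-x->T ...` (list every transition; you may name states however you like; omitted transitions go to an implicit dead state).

Run two small machines in parallel and take their product. One (7 states) tracks the last 2 symbols read; the other (4 states) tracks the count of `1`s modulo 4. Each combined state is a pair, one component from each; accept when both components accept. After merging equivalent states the machine shrinks.
With 8 states:
        0   1  
>  q0   q0  q1 
   q1   q1  q2 
   q2   q3  q4 
   q3   q3  q5 
 * q4   q6  q0 
   q5   q6  q0 
 * q6   q7  q0 
   q7   q7  q0 
(> = start, * = accepting)

start=q0 accept=q4,q6 q0-0->q0 q0-1->q1 q1-0->q1 q1-1->q2 q2-0->q3 q2-1->q4 q3-0->q3 q3-1->q5 q4-0->q6 q4-1->q0 q5-0->q6 q5-1->q0 q6-0->q7 q6-1->q0 q7-0->q7 q7-1->q0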